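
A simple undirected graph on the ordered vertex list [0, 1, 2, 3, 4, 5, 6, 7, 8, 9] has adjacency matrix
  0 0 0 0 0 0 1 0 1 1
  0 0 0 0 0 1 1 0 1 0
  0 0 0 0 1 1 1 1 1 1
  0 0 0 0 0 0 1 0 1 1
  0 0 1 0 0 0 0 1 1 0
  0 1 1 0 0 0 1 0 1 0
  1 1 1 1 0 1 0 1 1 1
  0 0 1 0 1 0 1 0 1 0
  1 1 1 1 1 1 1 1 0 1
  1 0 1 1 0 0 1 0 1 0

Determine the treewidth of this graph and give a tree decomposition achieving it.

Treewidth 3.
Bags: B1 = {2, 6, 7, 8}  B2 = {2, 6, 8, 9}  B3 = {2, 5, 6, 8}  B4 = {1, 5, 6, 8}  B5 = {2, 4, 7, 8}  B6 = {0, 6, 8, 9}  B7 = {3, 6, 8, 9}
Tree: B1–B2, B2–B3, B3–B4, B1–B5, B2–B6, B2–B7

Every bag has size at most 4, so the width is 4 − 1 = 3 and tw(G) ≤ 3. For the lower bound, the 4 vertices {2, 4, 7, 8} are pairwise adjacent, and any tree decomposition puts a clique entirely inside one bag — forcing width ≥ 3. Hence tw(G) = 3 exactly.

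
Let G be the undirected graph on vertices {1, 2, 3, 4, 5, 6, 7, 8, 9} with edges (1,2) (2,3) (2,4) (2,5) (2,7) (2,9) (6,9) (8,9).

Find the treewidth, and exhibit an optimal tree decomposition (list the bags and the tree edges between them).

Each bag holds 2 vertices, so the decomposition has width 1, which upper-bounds the treewidth. G has an edge, so its treewidth is at least 1. The upper and lower bounds meet at 1, so that is the treewidth.

Treewidth 1.
Bags: B1 = {2, 3}  B2 = {2, 7}  B3 = {2, 9}  B4 = {2, 5}  B5 = {1, 2}  B6 = {2, 4}  B7 = {8, 9}  B8 = {6, 9}
Tree: B1–B2, B1–B3, B3–B4, B2–B5, B2–B6, B3–B7, B7–B8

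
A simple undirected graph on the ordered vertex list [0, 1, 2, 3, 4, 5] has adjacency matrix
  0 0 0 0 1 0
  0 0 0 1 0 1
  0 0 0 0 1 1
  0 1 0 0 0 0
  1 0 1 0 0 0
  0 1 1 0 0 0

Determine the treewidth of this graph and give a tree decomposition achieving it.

Treewidth 1.
Bags: B1 = {0, 4}  B2 = {2, 4}  B3 = {2, 5}  B4 = {1, 5}  B5 = {1, 3}
Tree: B1–B2, B2–B3, B3–B4, B4–B5

The largest bag has 2 vertices, giving width 1; this decomposition certifies tw(G) ≤ 1. G has an edge, so its treewidth is at least 1. Therefore the treewidth is 1.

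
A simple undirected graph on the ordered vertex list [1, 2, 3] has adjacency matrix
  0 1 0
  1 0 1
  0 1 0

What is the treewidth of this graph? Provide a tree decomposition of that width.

Treewidth 1.
One such decomposition:
Bags: B1 = {2, 3}  B2 = {1, 2}
Tree: B1–B2

Every bag has size at most 2, so the width is 2 − 1 = 1 and tw(G) ≤ 1. Since G has at least one edge (e.g. 3–2), it is not an edgeless graph, so tw(G) ≥ 1. Therefore the treewidth is 1.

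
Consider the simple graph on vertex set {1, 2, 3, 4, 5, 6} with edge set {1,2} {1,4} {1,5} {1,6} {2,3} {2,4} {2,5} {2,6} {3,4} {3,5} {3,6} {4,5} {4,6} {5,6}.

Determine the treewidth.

A width-4 tree decomposition is:
Bags: B1 = {2, 3, 4, 5, 6}  B2 = {1, 2, 4, 5, 6}
Tree: B1–B2
Each bag holds 5 vertices, so the decomposition has width 4, which upper-bounds the treewidth. For the lower bound, the 5 vertices {1, 2, 4, 5, 6} are pairwise adjacent, and any tree decomposition puts a clique entirely inside one bag — forcing width ≥ 4. Therefore the treewidth is 4.

4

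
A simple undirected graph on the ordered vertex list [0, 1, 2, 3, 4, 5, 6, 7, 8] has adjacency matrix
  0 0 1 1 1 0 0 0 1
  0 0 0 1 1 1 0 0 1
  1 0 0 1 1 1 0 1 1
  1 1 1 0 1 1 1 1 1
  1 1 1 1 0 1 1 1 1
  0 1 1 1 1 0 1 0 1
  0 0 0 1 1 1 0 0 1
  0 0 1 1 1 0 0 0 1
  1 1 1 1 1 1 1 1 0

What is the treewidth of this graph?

4

A width-4 tree decomposition is:
Bags: B1 = {1, 3, 4, 5, 8}  B2 = {2, 3, 4, 5, 8}  B3 = {0, 2, 3, 4, 8}  B4 = {2, 3, 4, 7, 8}  B5 = {3, 4, 5, 6, 8}
Tree: B1–B2, B2–B3, B3–B4, B1–B5
Every bag has size at most 5, so the width is 5 − 1 = 4 and tw(G) ≤ 4. On the other hand G contains the 5-clique {1, 3, 4, 5, 8}. A clique must lie in a single bag of any decomposition, so no decomposition can have width below 4. Combining the bounds, tw(G) = 4.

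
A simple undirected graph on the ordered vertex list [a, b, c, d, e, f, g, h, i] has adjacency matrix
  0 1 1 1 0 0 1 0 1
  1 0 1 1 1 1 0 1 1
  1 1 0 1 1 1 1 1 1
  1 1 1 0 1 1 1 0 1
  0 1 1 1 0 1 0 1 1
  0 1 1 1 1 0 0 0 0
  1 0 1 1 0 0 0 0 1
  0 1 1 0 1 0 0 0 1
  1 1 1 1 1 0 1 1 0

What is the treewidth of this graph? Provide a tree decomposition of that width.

Treewidth 4.
Bags: B1 = {a, b, c, d, i}  B2 = {b, c, d, e, i}  B3 = {b, c, e, h, i}  B4 = {b, c, d, e, f}  B5 = {a, c, d, g, i}
Tree: B1–B2, B2–B3, B2–B4, B1–B5

Each bag holds 5 vertices, so the decomposition has width 4, which upper-bounds the treewidth. For the lower bound, the 5 vertices {a, c, d, g, i} are pairwise adjacent, and any tree decomposition puts a clique entirely inside one bag — forcing width ≥ 4. Therefore the treewidth is 4.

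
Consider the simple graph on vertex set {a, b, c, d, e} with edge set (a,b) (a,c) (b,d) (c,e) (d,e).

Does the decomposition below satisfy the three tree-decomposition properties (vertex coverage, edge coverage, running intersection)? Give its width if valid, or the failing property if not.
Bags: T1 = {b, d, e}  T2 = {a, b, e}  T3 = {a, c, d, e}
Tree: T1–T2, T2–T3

No — bags containing vertex d are not connected in the tree.

A tree decomposition must satisfy three properties: every vertex lies in some bag; for every edge, both endpoints lie together in some bag; and for every vertex, the bags containing it form a connected subtree. Here bags containing vertex d are not connected in the tree, so the decomposition is invalid.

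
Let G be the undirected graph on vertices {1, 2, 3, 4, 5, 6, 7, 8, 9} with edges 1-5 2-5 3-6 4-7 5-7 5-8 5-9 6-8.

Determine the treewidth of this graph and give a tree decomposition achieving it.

Each bag holds 2 vertices, so the decomposition has width 1, which upper-bounds the treewidth. G has an edge, so its treewidth is at least 1. Combining the bounds, tw(G) = 1.

Treewidth 1.
One optimal decomposition is:
Bags: B1 = {1, 5}  B2 = {5, 8}  B3 = {5, 7}  B4 = {5, 9}  B5 = {2, 5}  B6 = {4, 7}  B7 = {6, 8}  B8 = {3, 6}
Tree: B1–B2, B2–B3, B1–B4, B4–B5, B3–B6, B2–B7, B7–B8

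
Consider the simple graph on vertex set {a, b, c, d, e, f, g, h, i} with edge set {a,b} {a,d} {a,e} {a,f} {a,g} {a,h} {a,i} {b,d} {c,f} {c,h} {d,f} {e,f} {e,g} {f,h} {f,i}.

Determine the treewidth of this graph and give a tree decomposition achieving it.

Every bag has size at most 3, so the width is 3 − 1 = 2 and tw(G) ≤ 2. Conversely, {c, f, h} is a clique of size 3, and the vertices of any clique must share a bag in every tree decomposition; so some bag has ≥ 3 vertices and tw(G) ≥ 2. Therefore the treewidth is 2.

Treewidth 2.
One optimal decomposition is:
Bags: B1 = {a, e, f}  B2 = {a, e, g}  B3 = {a, f, h}  B4 = {a, d, f}  B5 = {a, f, i}  B6 = {a, b, d}  B7 = {c, f, h}
Tree: B1–B2, B1–B3, B1–B4, B1–B5, B4–B6, B3–B7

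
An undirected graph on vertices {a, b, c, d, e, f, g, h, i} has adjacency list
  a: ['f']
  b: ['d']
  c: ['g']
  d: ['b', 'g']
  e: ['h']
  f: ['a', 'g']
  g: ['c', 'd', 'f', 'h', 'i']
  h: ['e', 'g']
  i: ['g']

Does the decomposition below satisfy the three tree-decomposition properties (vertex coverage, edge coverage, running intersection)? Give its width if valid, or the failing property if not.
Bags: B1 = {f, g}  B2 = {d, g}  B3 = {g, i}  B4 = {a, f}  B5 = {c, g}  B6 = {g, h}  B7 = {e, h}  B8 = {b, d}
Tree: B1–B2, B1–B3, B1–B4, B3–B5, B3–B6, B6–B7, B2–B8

Yes; width 1.

Checking the three conditions: (i) the bags cover all of {a, b, c, d, e, f, g, h, i}; (ii) for each edge, some bag contains both endpoints; (iii) the bags containing any fixed vertex form a subtree. All hold, so the decomposition is valid with width 2 − 1 = 1.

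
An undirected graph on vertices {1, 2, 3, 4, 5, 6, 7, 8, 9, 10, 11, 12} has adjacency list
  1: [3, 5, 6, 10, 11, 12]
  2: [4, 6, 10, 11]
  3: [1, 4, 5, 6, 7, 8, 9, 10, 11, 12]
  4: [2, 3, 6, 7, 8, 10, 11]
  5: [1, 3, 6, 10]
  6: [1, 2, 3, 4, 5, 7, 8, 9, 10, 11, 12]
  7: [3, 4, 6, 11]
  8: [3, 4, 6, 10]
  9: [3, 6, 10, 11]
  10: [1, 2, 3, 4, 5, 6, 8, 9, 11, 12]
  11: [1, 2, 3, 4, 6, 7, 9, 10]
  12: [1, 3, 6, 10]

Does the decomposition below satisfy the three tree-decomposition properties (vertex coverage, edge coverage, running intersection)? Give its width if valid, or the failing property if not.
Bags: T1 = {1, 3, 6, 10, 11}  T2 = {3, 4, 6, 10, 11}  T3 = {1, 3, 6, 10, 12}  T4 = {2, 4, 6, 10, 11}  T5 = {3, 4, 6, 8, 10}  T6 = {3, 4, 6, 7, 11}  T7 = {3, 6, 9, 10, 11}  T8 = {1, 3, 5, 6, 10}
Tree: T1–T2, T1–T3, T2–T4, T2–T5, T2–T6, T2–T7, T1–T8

Yes; width 4.

Vertex coverage: the bags together contain {1, 2, 3, 4, 5, 6, 7, 8, 9, 10, 11, 12}, the full vertex set. Edge coverage: each edge of G has both endpoints in at least one bag. Running intersection: for every vertex, the bags containing it form a connected subtree. All three properties hold, so this is a valid tree decomposition of width max|bag| − 1 = 4, and hence tw(G) ≤ 4.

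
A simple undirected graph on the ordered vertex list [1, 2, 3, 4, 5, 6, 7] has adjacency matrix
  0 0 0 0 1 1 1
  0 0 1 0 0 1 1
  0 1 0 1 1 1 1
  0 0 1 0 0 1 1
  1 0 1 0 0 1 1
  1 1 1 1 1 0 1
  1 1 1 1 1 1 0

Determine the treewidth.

3

A width-3 tree decomposition is:
Bags: B1 = {3, 4, 6, 7}  B2 = {2, 3, 6, 7}  B3 = {3, 5, 6, 7}  B4 = {1, 5, 6, 7}
Tree: B1–B2, B1–B3, B3–B4
Each bag holds 4 vertices, so the decomposition has width 3, which upper-bounds the treewidth. For the lower bound, the 4 vertices {1, 5, 6, 7} are pairwise adjacent, and any tree decomposition puts a clique entirely inside one bag — forcing width ≥ 3. The upper and lower bounds meet at 3, so that is the treewidth.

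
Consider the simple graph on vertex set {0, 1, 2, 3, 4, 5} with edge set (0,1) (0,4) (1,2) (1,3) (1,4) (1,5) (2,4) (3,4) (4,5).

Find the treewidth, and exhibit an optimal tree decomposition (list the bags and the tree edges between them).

Treewidth 2.
One such decomposition:
Bags: B1 = {1, 3, 4}  B2 = {0, 1, 4}  B3 = {1, 2, 4}  B4 = {1, 4, 5}
Tree: B1–B2, B2–B3, B3–B4

Each bag holds 3 vertices, so the decomposition has width 2, which upper-bounds the treewidth. On the other hand G contains the 3-clique {0, 1, 4}. A clique must lie in a single bag of any decomposition, so no decomposition can have width below 2. Hence tw(G) = 2 exactly.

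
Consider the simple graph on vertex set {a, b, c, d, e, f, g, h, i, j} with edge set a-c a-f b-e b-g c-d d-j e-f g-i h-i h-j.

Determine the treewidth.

2

A width-2 tree decomposition is:
Bags: B1 = {d, h, j}  B2 = {c, d, h}  B3 = {a, c, h}  B4 = {a, f, h}  B5 = {e, f, h}  B6 = {b, e, h}  B7 = {b, g, h}  B8 = {g, h, i}
Tree: B1–B2, B2–B3, B3–B4, B4–B5, B5–B6, B6–B7, B7–B8
Every bag has size at most 3, so the width is 3 − 1 = 2 and tw(G) ≤ 2. The edges h–j–d–c–a–f–e–b–g–i–h form a cycle, so G is not a tree and its treewidth is at least 2. The upper and lower bounds meet at 2, so that is the treewidth.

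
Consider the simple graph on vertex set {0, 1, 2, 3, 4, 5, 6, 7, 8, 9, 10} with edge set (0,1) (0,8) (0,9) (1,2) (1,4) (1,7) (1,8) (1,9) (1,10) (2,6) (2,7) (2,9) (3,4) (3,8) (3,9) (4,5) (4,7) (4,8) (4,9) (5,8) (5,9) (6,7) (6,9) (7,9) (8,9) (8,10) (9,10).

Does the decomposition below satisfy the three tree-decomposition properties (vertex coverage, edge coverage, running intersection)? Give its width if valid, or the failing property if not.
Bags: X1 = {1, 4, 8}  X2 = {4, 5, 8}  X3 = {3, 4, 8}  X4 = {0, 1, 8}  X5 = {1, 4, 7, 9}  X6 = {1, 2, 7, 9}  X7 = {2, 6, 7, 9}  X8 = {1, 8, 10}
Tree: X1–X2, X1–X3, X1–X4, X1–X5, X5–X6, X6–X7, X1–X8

No — edge (9,8) lies in no bag.

A tree decomposition must satisfy three properties: every vertex lies in some bag; for every edge, both endpoints lie together in some bag; and for every vertex, the bags containing it form a connected subtree. Here edge (9,8) lies in no bag, so the decomposition is invalid.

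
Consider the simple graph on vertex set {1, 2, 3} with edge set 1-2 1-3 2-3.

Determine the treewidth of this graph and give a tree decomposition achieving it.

A single bag containing all 3 vertices is trivially a valid decomposition of width 2. For the lower bound, the 3 vertices {1, 2, 3} are pairwise adjacent, and any tree decomposition puts a clique entirely inside one bag — forcing width ≥ 2. Combining the bounds, tw(G) = 2.

Treewidth 2.
One optimal decomposition is:
Bags: B1 = {1, 2, 3}
Tree: (single bag)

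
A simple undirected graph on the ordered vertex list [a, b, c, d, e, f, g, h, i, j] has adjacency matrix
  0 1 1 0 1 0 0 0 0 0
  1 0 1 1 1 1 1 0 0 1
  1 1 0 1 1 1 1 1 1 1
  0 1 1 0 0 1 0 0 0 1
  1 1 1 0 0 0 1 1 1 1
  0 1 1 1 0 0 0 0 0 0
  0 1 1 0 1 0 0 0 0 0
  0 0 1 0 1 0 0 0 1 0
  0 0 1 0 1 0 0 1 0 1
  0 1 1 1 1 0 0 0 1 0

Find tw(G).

A width-3 tree decomposition is:
Bags: B1 = {b, c, e, j}  B2 = {b, c, d, j}  B3 = {c, e, i, j}  B4 = {b, c, d, f}  B5 = {c, e, h, i}  B6 = {b, c, e, g}  B7 = {a, b, c, e}
Tree: B1–B2, B1–B3, B2–B4, B3–B5, B1–B6, B6–B7
Each bag holds 4 vertices, so the decomposition has width 3, which upper-bounds the treewidth. On the other hand G contains the 4-clique {c, e, h, i}. A clique must lie in a single bag of any decomposition, so no decomposition can have width below 3. The upper and lower bounds meet at 3, so that is the treewidth.

3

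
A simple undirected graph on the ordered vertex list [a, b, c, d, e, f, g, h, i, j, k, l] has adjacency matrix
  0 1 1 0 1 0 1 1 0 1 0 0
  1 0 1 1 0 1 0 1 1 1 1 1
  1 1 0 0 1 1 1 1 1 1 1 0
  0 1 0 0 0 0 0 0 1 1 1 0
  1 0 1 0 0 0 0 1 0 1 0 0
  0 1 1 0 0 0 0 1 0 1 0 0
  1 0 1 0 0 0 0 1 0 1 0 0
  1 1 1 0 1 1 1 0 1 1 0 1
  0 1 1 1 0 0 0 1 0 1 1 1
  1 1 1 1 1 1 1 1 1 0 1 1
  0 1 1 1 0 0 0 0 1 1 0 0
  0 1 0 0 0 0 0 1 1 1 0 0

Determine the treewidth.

A width-4 tree decomposition is:
Bags: B1 = {b, c, h, i, j}  B2 = {a, b, c, h, j}  B3 = {b, c, i, j, k}  B4 = {b, d, i, j, k}  B5 = {b, h, i, j, l}  B6 = {b, c, f, h, j}  B7 = {a, c, e, h, j}  B8 = {a, c, g, h, j}
Tree: B1–B2, B1–B3, B3–B4, B1–B5, B1–B6, B2–B7, B7–B8
Each bag holds 5 vertices, so the decomposition has width 4, which upper-bounds the treewidth. For the lower bound, the 5 vertices {b, d, i, j, k} are pairwise adjacent, and any tree decomposition puts a clique entirely inside one bag — forcing width ≥ 4. Hence tw(G) = 4 exactly.

4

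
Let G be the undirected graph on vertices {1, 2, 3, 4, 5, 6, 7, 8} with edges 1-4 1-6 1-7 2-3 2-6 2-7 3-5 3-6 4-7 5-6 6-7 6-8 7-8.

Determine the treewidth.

2

A width-2 tree decomposition is:
Bags: B1 = {6, 7, 8}  B2 = {2, 6, 7}  B3 = {1, 6, 7}  B4 = {1, 4, 7}  B5 = {2, 3, 6}  B6 = {3, 5, 6}
Tree: B1–B2, B2–B3, B3–B4, B2–B5, B5–B6
Every bag has size at most 3, so the width is 3 − 1 = 2 and tw(G) ≤ 2. On the other hand G contains the 3-clique {1, 4, 7}. A clique must lie in a single bag of any decomposition, so no decomposition can have width below 2. Therefore the treewidth is 2.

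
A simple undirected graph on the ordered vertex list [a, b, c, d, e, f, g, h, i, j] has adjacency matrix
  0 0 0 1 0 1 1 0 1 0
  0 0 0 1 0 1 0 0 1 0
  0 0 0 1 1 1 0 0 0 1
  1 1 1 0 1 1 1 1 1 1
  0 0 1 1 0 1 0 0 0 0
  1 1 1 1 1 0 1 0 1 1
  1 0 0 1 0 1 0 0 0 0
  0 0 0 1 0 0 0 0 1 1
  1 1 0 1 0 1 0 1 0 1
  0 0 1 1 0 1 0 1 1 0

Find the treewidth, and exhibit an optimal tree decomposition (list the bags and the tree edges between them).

Every bag has size at most 4, so the width is 4 − 1 = 3 and tw(G) ≤ 3. For the lower bound, the 4 vertices {d, h, i, j} are pairwise adjacent, and any tree decomposition puts a clique entirely inside one bag — forcing width ≥ 3. Hence tw(G) = 3 exactly.

Treewidth 3.
One such decomposition:
Bags: B1 = {d, f, i, j}  B2 = {a, d, f, i}  B3 = {c, d, f, j}  B4 = {c, d, e, f}  B5 = {d, h, i, j}  B6 = {a, d, f, g}  B7 = {b, d, f, i}
Tree: B1–B2, B1–B3, B3–B4, B1–B5, B2–B6, B1–B7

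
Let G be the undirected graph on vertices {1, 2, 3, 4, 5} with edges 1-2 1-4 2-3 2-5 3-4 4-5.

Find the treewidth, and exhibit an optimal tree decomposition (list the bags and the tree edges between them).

Treewidth 2.
One optimal decomposition is:
Bags: B1 = {2, 3, 4}  B2 = {2, 4, 5}  B3 = {1, 2, 4}
Tree: B1–B2, B2–B3

Every bag has size at most 3, so the width is 3 − 1 = 2 and tw(G) ≤ 2. Since 2–3–4–5–2 is a cycle in G, G is not acyclic. Forests are exactly the graphs of treewidth ≤ 1, so tw(G) ≥ 2. Combining the bounds, tw(G) = 2.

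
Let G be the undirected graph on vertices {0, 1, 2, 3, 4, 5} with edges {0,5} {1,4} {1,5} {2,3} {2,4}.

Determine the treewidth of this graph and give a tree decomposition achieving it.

Each bag holds 2 vertices, so the decomposition has width 1, which upper-bounds the treewidth. G has an edge, so its treewidth is at least 1. Therefore the treewidth is 1.

Treewidth 1.
Bags: B1 = {2, 3}  B2 = {2, 4}  B3 = {1, 4}  B4 = {1, 5}  B5 = {0, 5}
Tree: B1–B2, B2–B3, B3–B4, B4–B5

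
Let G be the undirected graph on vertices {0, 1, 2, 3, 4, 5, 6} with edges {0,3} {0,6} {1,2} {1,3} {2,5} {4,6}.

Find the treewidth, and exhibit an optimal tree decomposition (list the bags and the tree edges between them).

Treewidth 1.
Bags: B1 = {4, 6}  B2 = {0, 6}  B3 = {0, 3}  B4 = {1, 3}  B5 = {1, 2}  B6 = {2, 5}
Tree: B1–B2, B2–B3, B3–B4, B4–B5, B5–B6

The largest bag has 2 vertices, giving width 1; this decomposition certifies tw(G) ≤ 1. Any graph with an edge has treewidth ≥ 1, and G has the edge 4–6. The upper and lower bounds meet at 1, so that is the treewidth.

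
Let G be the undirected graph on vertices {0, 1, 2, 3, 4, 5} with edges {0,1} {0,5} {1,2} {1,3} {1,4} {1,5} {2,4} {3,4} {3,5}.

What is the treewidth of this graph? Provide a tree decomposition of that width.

Each bag holds 3 vertices, so the decomposition has width 2, which upper-bounds the treewidth. On the other hand G contains the 3-clique {0, 1, 5}. A clique must lie in a single bag of any decomposition, so no decomposition can have width below 2. Hence tw(G) = 2 exactly.

Treewidth 2.
Bags: B1 = {1, 2, 4}  B2 = {1, 3, 4}  B3 = {1, 3, 5}  B4 = {0, 1, 5}
Tree: B1–B2, B2–B3, B3–B4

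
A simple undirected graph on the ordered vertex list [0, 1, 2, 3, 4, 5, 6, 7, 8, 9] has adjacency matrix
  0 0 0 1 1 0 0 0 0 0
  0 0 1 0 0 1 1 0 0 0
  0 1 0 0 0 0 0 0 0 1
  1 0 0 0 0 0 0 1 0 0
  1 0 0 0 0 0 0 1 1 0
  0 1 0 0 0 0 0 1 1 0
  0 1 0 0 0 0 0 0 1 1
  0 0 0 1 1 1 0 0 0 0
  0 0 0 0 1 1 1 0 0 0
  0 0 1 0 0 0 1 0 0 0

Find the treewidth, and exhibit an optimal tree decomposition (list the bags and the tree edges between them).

Treewidth 2.
Bags: B1 = {1, 2, 9}  B2 = {1, 6, 9}  B3 = {1, 5, 6}  B4 = {5, 6, 8}  B5 = {5, 7, 8}  B6 = {4, 7, 8}  B7 = {3, 4, 7}  B8 = {0, 3, 4}
Tree: B1–B2, B2–B3, B3–B4, B4–B5, B5–B6, B6–B7, B7–B8

Every bag has size at most 3, so the width is 3 − 1 = 2 and tw(G) ≤ 2. Since 2–9–6–1–2 is a cycle in G, G is not acyclic. Forests are exactly the graphs of treewidth ≤ 1, so tw(G) ≥ 2. Hence tw(G) = 2 exactly.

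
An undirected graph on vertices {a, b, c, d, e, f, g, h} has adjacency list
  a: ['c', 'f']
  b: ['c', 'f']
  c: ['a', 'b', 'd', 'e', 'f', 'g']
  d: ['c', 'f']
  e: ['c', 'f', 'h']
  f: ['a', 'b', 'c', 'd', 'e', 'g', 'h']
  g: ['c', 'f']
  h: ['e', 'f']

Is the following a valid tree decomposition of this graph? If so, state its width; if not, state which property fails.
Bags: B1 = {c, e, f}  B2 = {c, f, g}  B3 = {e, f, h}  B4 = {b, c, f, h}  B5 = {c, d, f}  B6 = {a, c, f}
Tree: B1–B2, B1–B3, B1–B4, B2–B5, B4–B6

A tree decomposition must satisfy three properties: every vertex lies in some bag; for every edge, both endpoints lie together in some bag; and for every vertex, the bags containing it form a connected subtree. Here bags containing vertex h are not connected in the tree, so the decomposition is invalid.

No — bags containing vertex h are not connected in the tree.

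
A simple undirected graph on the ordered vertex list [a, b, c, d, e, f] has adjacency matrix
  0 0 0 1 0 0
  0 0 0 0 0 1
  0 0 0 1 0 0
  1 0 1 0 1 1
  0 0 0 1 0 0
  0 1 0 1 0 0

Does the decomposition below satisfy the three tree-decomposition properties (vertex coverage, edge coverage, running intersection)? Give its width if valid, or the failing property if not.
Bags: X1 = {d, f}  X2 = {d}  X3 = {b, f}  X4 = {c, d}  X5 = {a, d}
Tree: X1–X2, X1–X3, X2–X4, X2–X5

A tree decomposition must satisfy three properties: every vertex lies in some bag; for every edge, both endpoints lie together in some bag; and for every vertex, the bags containing it form a connected subtree. Here vertex e appears in no bag, so the decomposition is invalid.

No — vertex e appears in no bag.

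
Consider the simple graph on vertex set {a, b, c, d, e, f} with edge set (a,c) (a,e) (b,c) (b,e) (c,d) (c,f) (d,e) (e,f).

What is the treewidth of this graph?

A width-2 tree decomposition is:
Bags: B1 = {c, e, f}  B2 = {a, c, e}  B3 = {b, c, e}  B4 = {c, d, e}
Tree: B1–B2, B2–B3, B3–B4
Each bag holds 3 vertices, so the decomposition has width 2, which upper-bounds the treewidth. Since c–f–e–a–c is a cycle in G, G is not acyclic. Forests are exactly the graphs of treewidth ≤ 1, so tw(G) ≥ 2. The upper and lower bounds meet at 2, so that is the treewidth.

2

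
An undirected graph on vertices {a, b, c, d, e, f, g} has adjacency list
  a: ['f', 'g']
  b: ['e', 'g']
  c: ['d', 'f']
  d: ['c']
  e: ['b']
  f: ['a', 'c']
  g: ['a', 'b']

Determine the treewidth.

A width-1 tree decomposition is:
Bags: B1 = {c, d}  B2 = {c, f}  B3 = {a, f}  B4 = {a, g}  B5 = {b, g}  B6 = {b, e}
Tree: B1–B2, B2–B3, B3–B4, B4–B5, B5–B6
The largest bag has 2 vertices, giving width 1; this decomposition certifies tw(G) ≤ 1. Since G has at least one edge (e.g. d–c), it is not an edgeless graph, so tw(G) ≥ 1. Therefore the treewidth is 1.

1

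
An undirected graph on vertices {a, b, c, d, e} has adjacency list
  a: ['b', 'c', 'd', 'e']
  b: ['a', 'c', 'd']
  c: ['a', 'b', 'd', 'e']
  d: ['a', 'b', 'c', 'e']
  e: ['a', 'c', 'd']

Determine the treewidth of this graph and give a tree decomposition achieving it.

Treewidth 3.
Bags: B1 = {a, b, c, d}  B2 = {a, c, d, e}
Tree: B1–B2

The largest bag has 4 vertices, giving width 3; this decomposition certifies tw(G) ≤ 3. On the other hand G contains the 4-clique {a, c, d, e}. A clique must lie in a single bag of any decomposition, so no decomposition can have width below 3. Combining the bounds, tw(G) = 3.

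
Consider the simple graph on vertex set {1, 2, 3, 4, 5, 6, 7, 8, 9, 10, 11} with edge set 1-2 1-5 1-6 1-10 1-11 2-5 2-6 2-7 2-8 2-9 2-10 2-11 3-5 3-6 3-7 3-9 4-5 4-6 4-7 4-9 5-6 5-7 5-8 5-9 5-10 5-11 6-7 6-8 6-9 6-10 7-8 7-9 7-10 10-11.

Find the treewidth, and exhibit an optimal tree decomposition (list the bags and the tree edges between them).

Every bag has size at most 5, so the width is 5 − 1 = 4 and tw(G) ≤ 4. On the other hand G contains the 5-clique {1, 2, 5, 10, 11}. A clique must lie in a single bag of any decomposition, so no decomposition can have width below 4. Therefore the treewidth is 4.

Treewidth 4.
Bags: B1 = {2, 5, 6, 7, 10}  B2 = {2, 5, 6, 7, 8}  B3 = {1, 2, 5, 6, 10}  B4 = {2, 5, 6, 7, 9}  B5 = {1, 2, 5, 10, 11}  B6 = {4, 5, 6, 7, 9}  B7 = {3, 5, 6, 7, 9}
Tree: B1–B2, B1–B3, B1–B4, B3–B5, B4–B6, B4–B7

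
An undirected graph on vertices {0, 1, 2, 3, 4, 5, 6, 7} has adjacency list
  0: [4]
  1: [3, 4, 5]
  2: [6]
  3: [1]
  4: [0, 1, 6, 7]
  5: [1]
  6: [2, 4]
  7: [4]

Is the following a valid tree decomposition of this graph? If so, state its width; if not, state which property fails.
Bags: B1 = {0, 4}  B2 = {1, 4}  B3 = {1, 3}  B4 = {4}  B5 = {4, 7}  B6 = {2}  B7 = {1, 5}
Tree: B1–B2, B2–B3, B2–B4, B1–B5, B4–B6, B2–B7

A tree decomposition must satisfy three properties: every vertex lies in some bag; for every edge, both endpoints lie together in some bag; and for every vertex, the bags containing it form a connected subtree. Here vertex 6 appears in no bag, so the decomposition is invalid.

No — vertex 6 appears in no bag.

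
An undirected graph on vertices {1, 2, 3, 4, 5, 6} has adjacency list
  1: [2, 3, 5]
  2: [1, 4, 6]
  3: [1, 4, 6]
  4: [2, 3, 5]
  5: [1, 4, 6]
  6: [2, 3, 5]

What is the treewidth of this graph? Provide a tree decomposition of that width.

Each bag holds 4 vertices, so the decomposition has width 3, which upper-bounds the treewidth. For the lower bound: the 4 vertex sets {2,4}, {5,6}, {1}, {3} are disjoint, each induces a connected subgraph, and every pair is joined by at least one edge of G. Contracting each set to a single vertex therefore yields K_{4} as a minor, and since treewidth is minor-monotone, tw(G) ≥ tw(K_{4}) = 3. Hence tw(G) = 3 exactly.

Treewidth 3.
Bags: B1 = {1, 2, 4, 6}  B2 = {1, 4, 5, 6}  B3 = {1, 3, 4, 6}
Tree: B1–B2, B2–B3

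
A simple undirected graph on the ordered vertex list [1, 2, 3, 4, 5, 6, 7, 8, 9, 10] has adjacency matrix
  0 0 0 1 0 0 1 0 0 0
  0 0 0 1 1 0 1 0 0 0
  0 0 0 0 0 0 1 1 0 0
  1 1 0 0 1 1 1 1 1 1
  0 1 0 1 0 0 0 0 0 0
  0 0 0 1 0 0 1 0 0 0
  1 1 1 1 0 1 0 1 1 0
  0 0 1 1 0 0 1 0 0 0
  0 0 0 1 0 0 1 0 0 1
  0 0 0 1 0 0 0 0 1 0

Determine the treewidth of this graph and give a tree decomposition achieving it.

Each bag holds 3 vertices, so the decomposition has width 2, which upper-bounds the treewidth. On the other hand G contains the 3-clique {3, 7, 8}. A clique must lie in a single bag of any decomposition, so no decomposition can have width below 2. Therefore the treewidth is 2.

Treewidth 2.
One optimal decomposition is:
Bags: B1 = {2, 4, 7}  B2 = {2, 4, 5}  B3 = {4, 7, 9}  B4 = {4, 7, 8}  B5 = {4, 6, 7}  B6 = {4, 9, 10}  B7 = {3, 7, 8}  B8 = {1, 4, 7}
Tree: B1–B2, B1–B3, B1–B4, B3–B5, B3–B6, B4–B7, B1–B8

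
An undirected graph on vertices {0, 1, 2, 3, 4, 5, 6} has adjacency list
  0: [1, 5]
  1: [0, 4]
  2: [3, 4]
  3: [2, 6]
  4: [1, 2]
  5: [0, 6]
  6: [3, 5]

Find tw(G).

A width-2 tree decomposition is:
Bags: B1 = {0, 5, 6}  B2 = {0, 3, 6}  B3 = {0, 2, 3}  B4 = {0, 2, 4}  B5 = {0, 1, 4}
Tree: B1–B2, B2–B3, B3–B4, B4–B5
Each bag holds 3 vertices, so the decomposition has width 2, which upper-bounds the treewidth. For the lower bound, G contains the cycle 0–5–6–3–2–4–1–0, so G is not a forest; only forests have treewidth ≤ 1, hence tw(G) ≥ 2. The upper and lower bounds meet at 2, so that is the treewidth.

2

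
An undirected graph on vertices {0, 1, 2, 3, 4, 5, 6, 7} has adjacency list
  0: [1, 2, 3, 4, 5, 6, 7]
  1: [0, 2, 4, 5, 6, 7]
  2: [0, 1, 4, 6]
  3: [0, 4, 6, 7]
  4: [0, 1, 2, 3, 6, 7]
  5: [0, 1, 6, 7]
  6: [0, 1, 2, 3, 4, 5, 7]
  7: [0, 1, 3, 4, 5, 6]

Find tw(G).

4

A width-4 tree decomposition is:
Bags: B1 = {0, 3, 4, 6, 7}  B2 = {0, 1, 4, 6, 7}  B3 = {0, 1, 5, 6, 7}  B4 = {0, 1, 2, 4, 6}
Tree: B1–B2, B2–B3, B2–B4
Every bag has size at most 5, so the width is 5 − 1 = 4 and tw(G) ≤ 4. On the other hand G contains the 5-clique {0, 1, 2, 4, 6}. A clique must lie in a single bag of any decomposition, so no decomposition can have width below 4. Therefore the treewidth is 4.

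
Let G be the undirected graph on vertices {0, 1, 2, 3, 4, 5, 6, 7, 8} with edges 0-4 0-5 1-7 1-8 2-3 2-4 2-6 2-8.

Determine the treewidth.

A width-1 tree decomposition is:
Bags: B1 = {2, 4}  B2 = {0, 4}  B3 = {2, 8}  B4 = {2, 3}  B5 = {0, 5}  B6 = {1, 8}  B7 = {2, 6}  B8 = {1, 7}
Tree: B1–B2, B1–B3, B3–B4, B2–B5, B3–B6, B3–B7, B6–B8
The largest bag has 2 vertices, giving width 1; this decomposition certifies tw(G) ≤ 1. G has an edge, so its treewidth is at least 1. Therefore the treewidth is 1.

1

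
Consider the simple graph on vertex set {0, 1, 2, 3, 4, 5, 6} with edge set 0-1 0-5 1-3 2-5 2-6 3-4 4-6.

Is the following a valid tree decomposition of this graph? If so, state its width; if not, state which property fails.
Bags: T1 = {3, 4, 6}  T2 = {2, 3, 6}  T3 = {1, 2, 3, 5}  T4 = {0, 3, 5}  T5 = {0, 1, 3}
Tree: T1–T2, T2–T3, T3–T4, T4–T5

A tree decomposition must satisfy three properties: every vertex lies in some bag; for every edge, both endpoints lie together in some bag; and for every vertex, the bags containing it form a connected subtree. Here bags containing vertex 1 are not connected in the tree, so the decomposition is invalid.

No — bags containing vertex 1 are not connected in the tree.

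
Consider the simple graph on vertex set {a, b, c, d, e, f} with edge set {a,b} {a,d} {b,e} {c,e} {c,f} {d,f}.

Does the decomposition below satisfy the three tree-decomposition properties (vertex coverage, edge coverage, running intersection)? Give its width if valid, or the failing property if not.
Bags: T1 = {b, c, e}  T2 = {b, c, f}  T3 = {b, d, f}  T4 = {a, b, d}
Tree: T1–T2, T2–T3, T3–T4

Yes; width 2.

Every vertex of G appears in some bag (union = {a, b, c, d, e, f}); every edge is covered by a bag; and for each vertex v the set of bags containing v is connected in the bag tree. The decomposition is therefore valid. The largest bag has 3 vertices, so the width is 2.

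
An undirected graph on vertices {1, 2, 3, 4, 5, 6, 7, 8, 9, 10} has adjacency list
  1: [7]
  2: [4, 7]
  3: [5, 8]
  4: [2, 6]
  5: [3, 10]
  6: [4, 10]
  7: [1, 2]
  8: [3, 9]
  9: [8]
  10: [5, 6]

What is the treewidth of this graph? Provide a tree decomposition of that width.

Each bag holds 2 vertices, so the decomposition has width 1, which upper-bounds the treewidth. G has an edge, so its treewidth is at least 1. Therefore the treewidth is 1.

Treewidth 1.
One optimal decomposition is:
Bags: B1 = {8, 9}  B2 = {3, 8}  B3 = {3, 5}  B4 = {5, 10}  B5 = {6, 10}  B6 = {4, 6}  B7 = {2, 4}  B8 = {2, 7}  B9 = {1, 7}
Tree: B1–B2, B2–B3, B3–B4, B4–B5, B5–B6, B6–B7, B7–B8, B8–B9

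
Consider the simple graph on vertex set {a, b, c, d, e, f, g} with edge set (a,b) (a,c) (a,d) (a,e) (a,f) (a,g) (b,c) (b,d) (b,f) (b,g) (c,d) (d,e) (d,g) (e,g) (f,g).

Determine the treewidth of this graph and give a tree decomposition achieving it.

Treewidth 3.
Bags: B1 = {a, b, d, g}  B2 = {a, d, e, g}  B3 = {a, b, c, d}  B4 = {a, b, f, g}
Tree: B1–B2, B1–B3, B1–B4

Every bag has size at most 4, so the width is 4 − 1 = 3 and tw(G) ≤ 3. For the lower bound, the 4 vertices {a, d, e, g} are pairwise adjacent, and any tree decomposition puts a clique entirely inside one bag — forcing width ≥ 3. The upper and lower bounds meet at 3, so that is the treewidth.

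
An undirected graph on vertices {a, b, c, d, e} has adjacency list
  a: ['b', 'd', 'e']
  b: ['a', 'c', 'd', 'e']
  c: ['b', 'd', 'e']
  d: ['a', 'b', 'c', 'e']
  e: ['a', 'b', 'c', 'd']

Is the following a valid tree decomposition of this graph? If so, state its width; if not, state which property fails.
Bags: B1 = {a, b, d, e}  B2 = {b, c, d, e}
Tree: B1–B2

Yes; width 3.

Checking the three conditions: (i) the bags cover all of {a, b, c, d, e}; (ii) for each edge, some bag contains both endpoints; (iii) the bags containing any fixed vertex form a subtree. All hold, so the decomposition is valid with width 4 − 1 = 3.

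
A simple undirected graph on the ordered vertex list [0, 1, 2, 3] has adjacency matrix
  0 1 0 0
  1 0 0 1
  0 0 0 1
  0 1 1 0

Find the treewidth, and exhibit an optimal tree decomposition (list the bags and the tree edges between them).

Each bag holds 2 vertices, so the decomposition has width 1, which upper-bounds the treewidth. G has an edge, so its treewidth is at least 1. The upper and lower bounds meet at 1, so that is the treewidth.

Treewidth 1.
One optimal decomposition is:
Bags: B1 = {2, 3}  B2 = {1, 3}  B3 = {0, 1}
Tree: B1–B2, B2–B3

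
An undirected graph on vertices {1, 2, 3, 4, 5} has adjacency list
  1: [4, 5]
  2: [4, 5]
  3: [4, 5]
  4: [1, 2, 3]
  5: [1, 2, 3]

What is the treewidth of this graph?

2

A width-2 tree decomposition is:
Bags: B1 = {2, 4, 5}  B2 = {1, 4, 5}  B3 = {3, 4, 5}
Tree: B1–B2, B2–B3
Each bag holds 3 vertices, so the decomposition has width 2, which upper-bounds the treewidth. For the lower bound, G contains the cycle 5–2–4–1–5, so G is not a forest; only forests have treewidth ≤ 1, hence tw(G) ≥ 2. Hence tw(G) = 2 exactly.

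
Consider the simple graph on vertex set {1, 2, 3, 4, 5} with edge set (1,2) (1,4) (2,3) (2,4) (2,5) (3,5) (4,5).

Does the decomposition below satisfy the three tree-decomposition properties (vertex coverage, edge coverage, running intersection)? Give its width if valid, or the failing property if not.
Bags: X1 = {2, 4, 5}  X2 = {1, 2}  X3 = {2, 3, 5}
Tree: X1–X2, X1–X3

A tree decomposition must satisfy three properties: every vertex lies in some bag; for every edge, both endpoints lie together in some bag; and for every vertex, the bags containing it form a connected subtree. Here edge (4,1) lies in no bag, so the decomposition is invalid.

No — edge (4,1) lies in no bag.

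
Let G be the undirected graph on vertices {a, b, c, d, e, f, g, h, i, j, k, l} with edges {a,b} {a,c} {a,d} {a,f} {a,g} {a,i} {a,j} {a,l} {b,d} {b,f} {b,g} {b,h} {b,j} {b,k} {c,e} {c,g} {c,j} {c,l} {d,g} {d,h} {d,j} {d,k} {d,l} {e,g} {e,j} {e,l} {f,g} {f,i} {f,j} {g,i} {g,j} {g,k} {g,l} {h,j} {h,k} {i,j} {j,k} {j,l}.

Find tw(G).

A width-4 tree decomposition is:
Bags: B1 = {a, b, d, g, j}  B2 = {b, d, g, j, k}  B3 = {a, b, f, g, j}  B4 = {a, d, g, j, l}  B5 = {a, f, g, i, j}  B6 = {a, c, g, j, l}  B7 = {b, d, h, j, k}  B8 = {c, e, g, j, l}
Tree: B1–B2, B1–B3, B1–B4, B3–B5, B4–B6, B2–B7, B6–B8
The largest bag has 5 vertices, giving width 4; this decomposition certifies tw(G) ≤ 4. For the lower bound, the 5 vertices {c, e, g, j, l} are pairwise adjacent, and any tree decomposition puts a clique entirely inside one bag — forcing width ≥ 4. Combining the bounds, tw(G) = 4.

4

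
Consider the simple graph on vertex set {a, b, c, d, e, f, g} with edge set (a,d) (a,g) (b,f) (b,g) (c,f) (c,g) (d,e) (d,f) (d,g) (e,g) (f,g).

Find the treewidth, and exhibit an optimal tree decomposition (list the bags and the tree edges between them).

Each bag holds 3 vertices, so the decomposition has width 2, which upper-bounds the treewidth. Conversely, {d, e, g} is a clique of size 3, and the vertices of any clique must share a bag in every tree decomposition; so some bag has ≥ 3 vertices and tw(G) ≥ 2. Combining the bounds, tw(G) = 2.

Treewidth 2.
One such decomposition:
Bags: B1 = {d, e, g}  B2 = {d, f, g}  B3 = {a, d, g}  B4 = {c, f, g}  B5 = {b, f, g}
Tree: B1–B2, B1–B3, B2–B4, B2–B5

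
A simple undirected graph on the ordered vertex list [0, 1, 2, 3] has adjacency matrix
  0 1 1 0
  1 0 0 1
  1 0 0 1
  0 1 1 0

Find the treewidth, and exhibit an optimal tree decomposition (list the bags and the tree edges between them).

Treewidth 2.
Bags: B1 = {0, 2, 3}  B2 = {0, 1, 3}
Tree: B1–B2

The largest bag has 3 vertices, giving width 2; this decomposition certifies tw(G) ≤ 2. Since 3–2–0–1–3 is a cycle in G, G is not acyclic. Forests are exactly the graphs of treewidth ≤ 1, so tw(G) ≥ 2. Therefore the treewidth is 2.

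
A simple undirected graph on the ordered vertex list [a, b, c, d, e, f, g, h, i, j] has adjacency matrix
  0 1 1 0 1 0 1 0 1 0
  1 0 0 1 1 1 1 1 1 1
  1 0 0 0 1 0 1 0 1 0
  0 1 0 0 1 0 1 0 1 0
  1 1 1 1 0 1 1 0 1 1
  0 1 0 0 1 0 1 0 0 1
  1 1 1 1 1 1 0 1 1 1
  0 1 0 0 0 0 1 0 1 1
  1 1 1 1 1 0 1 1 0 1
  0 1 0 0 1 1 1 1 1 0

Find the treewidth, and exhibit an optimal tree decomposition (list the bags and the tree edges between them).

Each bag holds 5 vertices, so the decomposition has width 4, which upper-bounds the treewidth. On the other hand G contains the 5-clique {a, c, e, g, i}. A clique must lie in a single bag of any decomposition, so no decomposition can have width below 4. The upper and lower bounds meet at 4, so that is the treewidth.

Treewidth 4.
One such decomposition:
Bags: B1 = {b, d, e, g, i}  B2 = {a, b, e, g, i}  B3 = {b, e, g, i, j}  B4 = {b, g, h, i, j}  B5 = {b, e, f, g, j}  B6 = {a, c, e, g, i}
Tree: B1–B2, B2–B3, B3–B4, B3–B5, B2–B6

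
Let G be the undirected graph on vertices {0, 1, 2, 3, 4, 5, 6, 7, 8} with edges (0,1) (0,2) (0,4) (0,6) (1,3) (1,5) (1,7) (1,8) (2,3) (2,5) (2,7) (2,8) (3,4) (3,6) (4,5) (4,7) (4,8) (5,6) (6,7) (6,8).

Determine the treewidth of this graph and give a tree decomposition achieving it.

Treewidth 4.
Bags: B1 = {1, 2, 3, 4, 6}  B2 = {1, 2, 4, 6, 7}  B3 = {1, 2, 4, 5, 6}  B4 = {1, 2, 4, 6, 8}  B5 = {0, 1, 2, 4, 6}
Tree: B1–B2, B2–B3, B3–B4, B4–B5

Each bag holds 5 vertices, so the decomposition has width 4, which upper-bounds the treewidth. For the lower bound: the 5 vertex sets {2,3}, {4,7}, {1,5}, {6}, {8} are disjoint, each induces a connected subgraph, and every pair is joined by at least one edge of G. Contracting each set to a single vertex therefore yields K_{5} as a minor, and since treewidth is minor-monotone, tw(G) ≥ tw(K_{5}) = 4. Combining the bounds, tw(G) = 4.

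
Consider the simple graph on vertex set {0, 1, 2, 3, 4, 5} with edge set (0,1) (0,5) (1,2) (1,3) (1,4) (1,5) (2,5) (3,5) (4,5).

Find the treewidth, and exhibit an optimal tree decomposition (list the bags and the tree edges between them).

Treewidth 2.
One optimal decomposition is:
Bags: B1 = {1, 4, 5}  B2 = {1, 2, 5}  B3 = {1, 3, 5}  B4 = {0, 1, 5}
Tree: B1–B2, B2–B3, B1–B4

Each bag holds 3 vertices, so the decomposition has width 2, which upper-bounds the treewidth. Conversely, {0, 1, 5} is a clique of size 3, and the vertices of any clique must share a bag in every tree decomposition; so some bag has ≥ 3 vertices and tw(G) ≥ 2. The upper and lower bounds meet at 2, so that is the treewidth.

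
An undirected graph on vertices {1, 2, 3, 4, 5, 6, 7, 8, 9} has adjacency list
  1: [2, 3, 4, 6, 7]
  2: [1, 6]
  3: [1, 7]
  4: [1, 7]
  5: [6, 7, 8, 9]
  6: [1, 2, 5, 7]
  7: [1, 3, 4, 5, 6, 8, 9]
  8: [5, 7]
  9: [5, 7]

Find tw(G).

2

A width-2 tree decomposition is:
Bags: B1 = {5, 6, 7}  B2 = {1, 6, 7}  B3 = {1, 3, 7}  B4 = {1, 2, 6}  B5 = {5, 7, 8}  B6 = {1, 4, 7}  B7 = {5, 7, 9}
Tree: B1–B2, B2–B3, B2–B4, B1–B5, B3–B6, B1–B7
The largest bag has 3 vertices, giving width 2; this decomposition certifies tw(G) ≤ 2. Conversely, {1, 2, 6} is a clique of size 3, and the vertices of any clique must share a bag in every tree decomposition; so some bag has ≥ 3 vertices and tw(G) ≥ 2. The upper and lower bounds meet at 2, so that is the treewidth.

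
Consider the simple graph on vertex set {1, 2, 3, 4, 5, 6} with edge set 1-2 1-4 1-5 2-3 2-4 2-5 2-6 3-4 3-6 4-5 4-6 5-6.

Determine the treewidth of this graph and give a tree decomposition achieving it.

The largest bag has 4 vertices, giving width 3; this decomposition certifies tw(G) ≤ 3. On the other hand G contains the 4-clique {2, 3, 4, 6}. A clique must lie in a single bag of any decomposition, so no decomposition can have width below 3. Hence tw(G) = 3 exactly.

Treewidth 3.
One such decomposition:
Bags: B1 = {2, 4, 5, 6}  B2 = {1, 2, 4, 5}  B3 = {2, 3, 4, 6}
Tree: B1–B2, B1–B3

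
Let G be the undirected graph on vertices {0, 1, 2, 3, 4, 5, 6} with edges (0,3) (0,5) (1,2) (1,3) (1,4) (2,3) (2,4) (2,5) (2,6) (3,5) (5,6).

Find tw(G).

2

A width-2 tree decomposition is:
Bags: B1 = {2, 5, 6}  B2 = {2, 3, 5}  B3 = {1, 2, 3}  B4 = {0, 3, 5}  B5 = {1, 2, 4}
Tree: B1–B2, B2–B3, B2–B4, B3–B5
Each bag holds 3 vertices, so the decomposition has width 2, which upper-bounds the treewidth. Conversely, {0, 3, 5} is a clique of size 3, and the vertices of any clique must share a bag in every tree decomposition; so some bag has ≥ 3 vertices and tw(G) ≥ 2. Combining the bounds, tw(G) = 2.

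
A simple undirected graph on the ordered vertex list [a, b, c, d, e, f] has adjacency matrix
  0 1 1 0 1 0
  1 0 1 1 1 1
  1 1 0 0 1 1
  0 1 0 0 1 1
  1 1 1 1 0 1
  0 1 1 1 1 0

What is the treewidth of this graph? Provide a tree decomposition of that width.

Treewidth 3.
One such decomposition:
Bags: B1 = {b, d, e, f}  B2 = {b, c, e, f}  B3 = {a, b, c, e}
Tree: B1–B2, B2–B3

Every bag has size at most 4, so the width is 4 − 1 = 3 and tw(G) ≤ 3. For the lower bound, the 4 vertices {b, d, e, f} are pairwise adjacent, and any tree decomposition puts a clique entirely inside one bag — forcing width ≥ 3. Therefore the treewidth is 3.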